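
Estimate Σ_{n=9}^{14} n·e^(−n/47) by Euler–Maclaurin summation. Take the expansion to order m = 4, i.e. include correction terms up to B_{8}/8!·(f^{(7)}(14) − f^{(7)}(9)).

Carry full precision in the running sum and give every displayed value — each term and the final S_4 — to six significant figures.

∫_9^14 x·e^(−x/47) dx evaluates to 44.8675.
Endpoint term: (f(9) + f(14))/2 = (7.43156 + 10.3935)/2 = 8.91255.
Running total after boundary: 53.7801.
Order-1 term: 1/12 · (0.521257 − 0.667610) = -0.0121961.
After k=1: 53.7679.
Order-2 term: −1/720 · (0.000908125 − 0.00104983) = 1.96807e-07.
After k=2: 53.7679.
Order-3 term: 1/30240 · (7.15383e-07 − 8.13685e-07) = -3.25073e-12.
After k=3: 53.7679.
Order-4 term: −1/1209600 · (4.61595e-10 − 5.21558e-10) = 4.95721e-17.

S_4 ≈ 53.7679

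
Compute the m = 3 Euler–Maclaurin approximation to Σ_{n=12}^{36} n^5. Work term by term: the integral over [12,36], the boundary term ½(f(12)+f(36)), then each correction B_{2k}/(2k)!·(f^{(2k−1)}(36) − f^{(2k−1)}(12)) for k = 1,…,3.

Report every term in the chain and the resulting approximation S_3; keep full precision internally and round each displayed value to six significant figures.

∫_12^36 x^5 dx evaluates to 3.62299e+08.
Endpoint term: (f(12) + f(36))/2 = (248832 + 6.04662e+07)/2 = 3.03575e+07.
Integral + boundary = 3.92657e+08.
Order-1 term: 1/12 · (8.39808e+06 − 103680) = 691200.
After k=1: 3.93348e+08.
Order-2 term: −1/720 · (77760.0 − 8640.00) = -96.0000.
After k=2: 3.93348e+08.
Order-3 term: 1/30240 · (120.000 − 120.000) = 0.00000.

S_3 ≈ 3.93348e+08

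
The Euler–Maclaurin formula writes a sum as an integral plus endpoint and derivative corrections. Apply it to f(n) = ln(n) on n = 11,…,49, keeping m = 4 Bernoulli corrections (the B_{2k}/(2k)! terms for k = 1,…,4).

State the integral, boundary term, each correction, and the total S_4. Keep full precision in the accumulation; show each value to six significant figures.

Integral: ∫_11^49 ln(x) dx = 126.322.
½[f(11) + f(49)] = ½[2.39790 + 3.89182] = 3.14486.
Integral + boundary = 129.467.
Order-1 term: 1/12 · (0.0204082 − 0.0909091) = -0.00587508.
Partial sum through k=1: 129.461.
Order-2 term: −1/720 · (1.69997e-05 − 0.00150263) = 2.06337e-06.
Partial sum through k=2: 129.461.
Order-3 term: 1/30240 · (8.49632e-08 − 0.000149021) = -4.92514e-09.
Partial sum through k=3: 129.461.
Order-4 term: −1/1209600 · (1.06160e-09 − 3.69474e-05) = 3.05442e-11.

S_4 ≈ 129.461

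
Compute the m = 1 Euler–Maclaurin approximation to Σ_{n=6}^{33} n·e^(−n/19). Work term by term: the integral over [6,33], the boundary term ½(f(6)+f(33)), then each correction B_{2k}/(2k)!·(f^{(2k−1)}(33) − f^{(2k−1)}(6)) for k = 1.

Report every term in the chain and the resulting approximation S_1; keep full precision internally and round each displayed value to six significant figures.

Integral: ∫_6^33 x·e^(−x/19) dx = 172.414.
Endpoint term: (f(6) + f(33))/2 = (4.37528 + 5.81049)/2 = 5.09289.
Running total after boundary: 177.506.
Correction k=1: B_{2}/2! · (f^{(1)}(33) − f^{(1)}(6)) = 1/12 · (-0.129740 − 0.498935) = -0.0523896.

S_1 ≈ 177.454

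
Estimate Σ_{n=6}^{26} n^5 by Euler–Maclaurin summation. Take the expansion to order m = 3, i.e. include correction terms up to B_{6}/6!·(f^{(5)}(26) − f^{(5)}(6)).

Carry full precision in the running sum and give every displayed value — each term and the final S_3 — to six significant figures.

S_3 ≈ 5.76126e+07

Integral: ∫_6^26 x^5 dx = 5.14782e+07.
Boundary: ½(f(6) + f(26)) = ½(7776.00 + 1.18814e+07) = 5.94458e+06.
Integral + boundary = 5.74228e+07.
Correction k=1: B_{2}/2! · (f^{(1)}(26) − f^{(1)}(6)) = 1/12 · (2.28488e+06 − 6480.00) = 189867.
Running total after k=1: 5.76126e+07.
Correction k=2: B_{4}/4! · (f^{(3)}(26) − f^{(3)}(6)) = −1/720 · (40560.0 − 2160.00) = -53.3333.
Running total after k=2: 5.76126e+07.
Correction k=3: B_{6}/6! · (f^{(5)}(26) − f^{(5)}(6)) = 1/30240 · (120.000 − 120.000) = 0.00000.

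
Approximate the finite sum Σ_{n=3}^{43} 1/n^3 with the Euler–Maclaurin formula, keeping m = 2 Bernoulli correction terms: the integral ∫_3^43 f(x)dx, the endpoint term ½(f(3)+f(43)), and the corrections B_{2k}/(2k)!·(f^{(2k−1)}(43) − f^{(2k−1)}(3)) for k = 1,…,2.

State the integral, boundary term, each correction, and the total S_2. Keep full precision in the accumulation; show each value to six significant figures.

∫_3^43 1/x^3 dx evaluates to 0.0552851.
Endpoint term: (f(3) + f(43))/2 = (0.0370370 + 1.25775e-05)/2 = 0.0185248.
Integral + boundary = 0.0738099.
Order-1 term: 1/12 · (-8.77501e-07 − (-0.0370370)) = 0.00308635.
After k=1: 0.0768963.
Order-2 term: −1/720 · (-9.49162e-09 − (-0.0823045)) = -0.000114312.

S_2 ≈ 0.0767820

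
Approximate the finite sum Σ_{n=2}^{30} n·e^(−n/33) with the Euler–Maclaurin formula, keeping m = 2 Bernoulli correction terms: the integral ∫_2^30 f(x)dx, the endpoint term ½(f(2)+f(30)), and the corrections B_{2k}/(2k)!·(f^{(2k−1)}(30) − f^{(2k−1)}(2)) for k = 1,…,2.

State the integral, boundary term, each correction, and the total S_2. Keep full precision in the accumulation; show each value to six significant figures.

Integral: ∫_2^30 x·e^(−x/33) dx = 249.470.
½[f(2) + f(30)] = ½[1.88239 + 12.0867] = 6.98455.
Integral + boundary = 256.455.
k=1: B_{2}/(2)! × [f^{(1)}(30) − f^{(1)}(2)] = 1/12 × (0.0366264 − 0.884152) = -0.0706271.
Partial sum through k=1: 256.384.
k=2: B_{4}/(4)! × [f^{(3)}(30) − f^{(3)}(2)] = −1/720 × (0.000773560 − 0.00254044) = 2.45400e-06.

S_2 ≈ 256.384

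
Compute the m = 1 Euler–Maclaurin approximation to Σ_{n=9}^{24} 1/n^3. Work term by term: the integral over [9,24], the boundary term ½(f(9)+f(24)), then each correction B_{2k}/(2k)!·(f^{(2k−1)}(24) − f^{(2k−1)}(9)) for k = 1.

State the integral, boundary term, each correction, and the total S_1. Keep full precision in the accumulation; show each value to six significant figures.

Integral: ∫_9^24 1/x^3 dx = 0.00530478.
½[f(9) + f(24)] = ½[0.00137174 + 7.23380e-05] = 0.000722040.
So far: 0.00602682.
k=1: B_{2}/(2)! × [f^{(1)}(24) − f^{(1)}(9)] = 1/12 × (-9.04225e-06 − (-0.000457247)) = 3.73504e-05.

S_1 ≈ 0.00606417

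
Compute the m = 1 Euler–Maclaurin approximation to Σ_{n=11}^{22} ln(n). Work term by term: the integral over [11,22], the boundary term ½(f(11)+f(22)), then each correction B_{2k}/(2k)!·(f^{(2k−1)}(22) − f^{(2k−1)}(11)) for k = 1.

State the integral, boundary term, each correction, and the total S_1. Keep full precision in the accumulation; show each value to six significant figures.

The integral term ∫_11^22 ln(x) dx = 30.6261.
Boundary: ½(f(11) + f(22)) = ½(2.39790 + 3.09104) = 2.74447.
Running total after boundary: 33.3706.
k=1: B_{2}/(2)! × [f^{(1)}(22) − f^{(1)}(11)] = 1/12 × (0.0454545 − 0.0909091) = -0.00378788.

S_1 ≈ 33.3668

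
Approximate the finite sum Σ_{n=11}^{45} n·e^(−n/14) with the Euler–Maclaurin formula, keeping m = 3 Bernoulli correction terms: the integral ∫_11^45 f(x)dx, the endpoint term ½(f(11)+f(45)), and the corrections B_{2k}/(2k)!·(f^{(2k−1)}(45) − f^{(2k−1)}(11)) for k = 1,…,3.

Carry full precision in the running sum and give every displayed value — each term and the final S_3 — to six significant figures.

S_3 ≈ 129.731

The integral term ∫_11^45 x·e^(−x/14) dx = 126.336.
Boundary: ½(f(11) + f(45)) = ½(5.01373 + 1.80828) = 3.41101.
Running total after boundary: 129.747.
Order-1 term: 1/12 · (-0.0889789 − 0.0976701) = -0.0155541.
Partial sum through k=1: 129.731.
Order-2 term: −1/720 · (-4.39330e-05 − 0.00514928) = 7.21279e-06.
Partial sum through k=2: 129.731.
Order-3 term: 1/30240 · (1.86790e-06 − 5.00012e-05) = -1.59171e-09.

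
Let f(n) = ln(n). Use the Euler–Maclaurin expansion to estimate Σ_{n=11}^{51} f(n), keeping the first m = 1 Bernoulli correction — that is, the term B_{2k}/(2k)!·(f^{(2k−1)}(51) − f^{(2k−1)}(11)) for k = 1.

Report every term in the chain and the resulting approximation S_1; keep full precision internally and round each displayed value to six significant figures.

S_1 ≈ 137.305

Integral: ∫_11^51 ln(x) dx = 134.146.
½[f(11) + f(51)] = ½[2.39790 + 3.93183] = 3.16486.
Running total after boundary: 137.311.
Correction k=1: B_{2}/2! · (f^{(1)}(51) − f^{(1)}(11)) = 1/12 · (0.0196078 − 0.0909091) = -0.00594177.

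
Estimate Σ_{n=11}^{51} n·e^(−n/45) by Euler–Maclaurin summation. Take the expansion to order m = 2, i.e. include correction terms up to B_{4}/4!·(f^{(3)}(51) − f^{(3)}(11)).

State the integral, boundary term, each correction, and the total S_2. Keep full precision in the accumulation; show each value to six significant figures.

S_2 ≈ 595.116

Integral: ∫_11^51 x·e^(−x/45) dx = 582.652.
½[f(11) + f(51)] = ½[8.61453 + 16.4199] = 12.5172.
Running total after boundary: 595.169.
Correction k=1: B_{2}/2! · (f^{(1)}(51) − f^{(1)}(11)) = 1/12 · (-0.0429278 − 0.591705) = -0.0528861.
After k=1: 595.116.
Correction k=2: B_{4}/4! · (f^{(3)}(51) − f^{(3)}(11)) = −1/720 · (0.000296785 − 0.00106567) = 1.06790e-06.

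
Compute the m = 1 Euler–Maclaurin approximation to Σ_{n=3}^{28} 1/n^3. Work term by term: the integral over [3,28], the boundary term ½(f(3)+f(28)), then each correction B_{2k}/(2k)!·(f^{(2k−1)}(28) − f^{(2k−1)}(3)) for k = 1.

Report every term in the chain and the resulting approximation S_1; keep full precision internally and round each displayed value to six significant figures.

S_1 ≈ 0.0765451

Integral: ∫_3^28 1/x^3 dx = 0.0549178.
½[f(3) + f(28)] = ½[0.0370370 + 4.55539e-05] = 0.0185413.
Running total after boundary: 0.0734591.
Correction k=1: B_{2}/2! · (f^{(1)}(28) − f^{(1)}(3)) = 1/12 · (-4.88078e-06 − (-0.0370370)) = 0.00308601.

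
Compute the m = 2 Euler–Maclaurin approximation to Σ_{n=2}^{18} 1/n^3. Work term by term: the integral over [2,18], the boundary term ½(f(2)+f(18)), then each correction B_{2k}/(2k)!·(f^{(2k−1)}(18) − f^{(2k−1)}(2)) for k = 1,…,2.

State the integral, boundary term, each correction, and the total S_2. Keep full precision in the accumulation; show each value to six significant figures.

S_2 ≈ 0.200363

Integral: ∫_2^18 1/x^3 dx = 0.123457.
Boundary: ½(f(2) + f(18)) = ½(0.125000 + 0.000171468) = 0.0625857.
Running total after boundary: 0.186043.
k=1: B_{2}/(2)! × [f^{(1)}(18) − f^{(1)}(2)] = 1/12 × (-2.85780e-05 − (-0.187500)) = 0.0156226.
Partial sum through k=1: 0.201665.
k=2: B_{4}/(4)! × [f^{(3)}(18) − f^{(3)}(2)] = −1/720 × (-1.76407e-06 − (-0.937500)) = -0.00130208.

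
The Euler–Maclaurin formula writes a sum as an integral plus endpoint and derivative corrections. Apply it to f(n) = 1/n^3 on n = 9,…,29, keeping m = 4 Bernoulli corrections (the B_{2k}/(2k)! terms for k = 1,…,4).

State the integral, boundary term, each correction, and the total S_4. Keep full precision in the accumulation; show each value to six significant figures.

S_4 ≈ 0.00632228

The integral term ∫_9^29 1/x^3 dx = 0.00557831.
Boundary: ½(f(9) + f(29)) = ½(0.00137174 + 4.10021e-05) = 0.000706372.
Integral + boundary = 0.00628468.
k=1: B_{2}/(2)! × [f^{(1)}(29) − f^{(1)}(9)] = 1/12 × (-4.24160e-06 − (-0.000457247)) = 3.77505e-05.
Partial sum through k=1: 0.00632243.
k=2: B_{4}/(4)! × [f^{(3)}(29) − f^{(3)}(9)] = −1/720 × (-1.00870e-07 − (-0.000112901)) = -1.56666e-07.
Partial sum through k=2: 0.00632228.
k=3: B_{6}/(6)! × [f^{(5)}(29) − f^{(5)}(9)] = 1/30240 × (-5.03752e-09 − (-5.85410e-05)) = 1.93571e-09.
Partial sum through k=3: 0.00632228.
k=4: B_{8}/(8)! × [f^{(7)}(29) − f^{(7)}(9)] = −1/1209600 × (-4.31274e-10 − (-5.20365e-05)) = -4.30192e-11.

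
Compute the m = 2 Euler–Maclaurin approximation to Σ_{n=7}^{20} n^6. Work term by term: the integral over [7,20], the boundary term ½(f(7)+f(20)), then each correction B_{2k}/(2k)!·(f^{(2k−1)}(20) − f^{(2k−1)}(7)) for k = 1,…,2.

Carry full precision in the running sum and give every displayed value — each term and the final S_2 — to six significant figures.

S_2 ≈ 2.16389e+08

∫_7^20 x^6 dx evaluates to 1.82739e+08.
Boundary: ½(f(7) + f(20)) = ½(117649 + 6.40000e+07) = 3.20588e+07.
Integral + boundary = 2.14798e+08.
Order-1 term: 1/12 · (1.92000e+07 − 100842) = 1.59160e+06.
Running total after k=1: 2.16390e+08.
Order-2 term: −1/720 · (960000 − 41160.0) = -1276.17.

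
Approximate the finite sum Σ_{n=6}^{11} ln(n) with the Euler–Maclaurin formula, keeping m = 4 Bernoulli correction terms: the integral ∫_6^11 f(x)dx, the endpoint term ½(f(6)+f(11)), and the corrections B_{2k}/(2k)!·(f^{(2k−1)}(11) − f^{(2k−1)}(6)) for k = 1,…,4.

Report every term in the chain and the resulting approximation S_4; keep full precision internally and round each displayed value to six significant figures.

S_4 ≈ 12.7148

The integral term ∫_6^11 ln(x) dx = 10.6263.
Boundary: ½(f(6) + f(11)) = ½(1.79176 + 2.39790) = 2.09483.
Integral + boundary = 12.7211.
Order-1 term: 1/12 · (0.0909091 − 0.166667) = -0.00631313.
Partial sum through k=1: 12.7148.
Order-2 term: −1/720 · (0.00150263 − 0.00925926) = 1.07731e-05.
Partial sum through k=2: 12.7148.
Order-3 term: 1/30240 · (0.000149021 − 0.00308642) = -9.71362e-08.
Partial sum through k=3: 12.7148.
Order-4 term: −1/1209600 · (3.69474e-05 − 0.00257202) = 2.09579e-09.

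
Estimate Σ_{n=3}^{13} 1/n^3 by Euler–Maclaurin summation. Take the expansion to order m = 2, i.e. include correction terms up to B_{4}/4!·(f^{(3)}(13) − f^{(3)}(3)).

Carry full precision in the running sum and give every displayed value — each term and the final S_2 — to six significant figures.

S_2 ≈ 0.0743064

Integral: ∫_3^13 1/x^3 dx = 0.0525970.
Endpoint term: (f(3) + f(13))/2 = (0.0370370 + 0.000455166)/2 = 0.0187461.
So far: 0.0713431.
k=1: B_{2}/(2)! × [f^{(1)}(13) − f^{(1)}(3)] = 1/12 × (-0.000105038 − (-0.0370370)) = 0.00307767.
After k=1: 0.0744207.
k=2: B_{4}/(4)! × [f^{(3)}(13) − f^{(3)}(3)] = −1/720 × (-1.24306e-05 − (-0.0823045)) = -0.000114295.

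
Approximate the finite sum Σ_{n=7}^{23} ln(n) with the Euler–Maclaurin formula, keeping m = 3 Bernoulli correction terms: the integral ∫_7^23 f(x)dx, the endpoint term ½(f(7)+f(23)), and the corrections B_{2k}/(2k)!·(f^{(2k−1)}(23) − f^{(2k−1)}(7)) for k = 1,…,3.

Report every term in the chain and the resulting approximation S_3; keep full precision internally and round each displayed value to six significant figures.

S_3 ≈ 45.0274

Integral: ∫_7^23 ln(x) dx = 42.4950.
Endpoint term: (f(7) + f(23))/2 = (1.94591 + 3.13549)/2 = 2.54070.
So far: 45.0357.
Order-1 term: 1/12 · (0.0434783 − 0.142857) = -0.00828157.
Partial sum through k=1: 45.0274.
Order-2 term: −1/720 · (0.000164379 − 0.00583090) = 7.87017e-06.
Partial sum through k=2: 45.0274.
Order-3 term: 1/30240 · (3.72883e-06 − 0.00142798) = -4.70981e-08.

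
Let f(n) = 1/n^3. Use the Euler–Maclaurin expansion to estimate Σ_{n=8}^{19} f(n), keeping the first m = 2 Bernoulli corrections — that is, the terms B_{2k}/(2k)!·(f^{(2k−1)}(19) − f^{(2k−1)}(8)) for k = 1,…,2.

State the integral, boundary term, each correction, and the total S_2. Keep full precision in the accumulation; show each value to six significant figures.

The integral term ∫_8^19 1/x^3 dx = 0.00642746.
Endpoint term: (f(8) + f(19))/2 = (0.00195312 + 0.000145794)/2 = 0.00104946.
Running total after boundary: 0.00747692.
k=1: B_{2}/(2)! × [f^{(1)}(19) − f^{(1)}(8)] = 1/12 × (-2.30201e-05 − (-0.000732422)) = 5.91168e-05.
Partial sum through k=1: 0.00753603.
k=2: B_{4}/(4)! × [f^{(3)}(19) − f^{(3)}(8)] = −1/720 × (-1.27535e-06 − (-0.000228882)) = -3.16120e-07.

S_2 ≈ 0.00753572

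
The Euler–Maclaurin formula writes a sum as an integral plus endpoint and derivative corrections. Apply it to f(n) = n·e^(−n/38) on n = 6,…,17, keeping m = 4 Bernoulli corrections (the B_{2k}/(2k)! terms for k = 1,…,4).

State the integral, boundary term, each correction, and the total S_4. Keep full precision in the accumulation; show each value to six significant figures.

The integral term ∫_6^17 x·e^(−x/38) dx = 91.6327.
½[f(6) + f(17)] = ½[5.12364 + 10.8682] = 7.99594.
Running total after boundary: 99.6287.
Order-1 term: 1/12 · (0.353302 − 0.719107) = -0.0304838.
Running total after k=1: 99.5982.
Order-2 term: −1/720 · (0.00113014 − 0.00168074) = 7.64724e-07.
Running total after k=2: 99.5982.
Order-3 term: 1/30240 · (1.39585e-06 − 1.98302e-06) = -1.94170e-11.
Running total after k=3: 99.5982.
Order-4 term: −1/1209600 · (1.39131e-09 − 1.94051e-09) = 4.54031e-16.

S_4 ≈ 99.5982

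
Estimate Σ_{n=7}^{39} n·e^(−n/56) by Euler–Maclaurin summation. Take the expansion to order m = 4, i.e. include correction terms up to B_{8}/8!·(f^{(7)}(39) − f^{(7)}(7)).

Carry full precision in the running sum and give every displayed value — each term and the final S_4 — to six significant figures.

S_4 ≈ 474.918

Integral: ∫_7^39 x·e^(−x/56) dx = 462.163.
½[f(7) + f(39)] = ½[6.17748 + 19.4361] = 12.8068.
Integral + boundary = 474.970.
Correction k=1: B_{2}/2! · (f^{(1)}(39) − f^{(1)}(7)) = 1/12 · (0.151288 − 0.772185) = -0.0517414.
Partial sum through k=1: 474.918.
Correction k=2: B_{4}/4! · (f^{(3)}(39) − f^{(3)}(7)) = −1/720 · (0.000366075 − 0.000809049) = 6.15242e-07.
Partial sum through k=2: 474.918.
Correction k=3: B_{6}/6! · (f^{(5)}(39) − f^{(5)}(7)) = 1/30240 · (2.18083e-07 − 4.37457e-07) = -7.25444e-12.
Partial sum through k=3: 474.918.
Correction k=4: B_{8}/8! · (f^{(7)}(39) − f^{(7)}(7)) = −1/1209600 · (1.01860e-10 − 1.96724e-10) = 7.84261e-17.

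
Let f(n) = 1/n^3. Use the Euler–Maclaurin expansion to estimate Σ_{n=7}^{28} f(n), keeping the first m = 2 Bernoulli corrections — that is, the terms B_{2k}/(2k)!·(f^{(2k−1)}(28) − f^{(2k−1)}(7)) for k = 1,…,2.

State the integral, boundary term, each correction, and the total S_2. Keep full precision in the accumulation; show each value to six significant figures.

S_2 ≈ 0.0111498

∫_7^28 1/x^3 dx evaluates to 0.00956633.
½[f(7) + f(28)] = ½[0.00291545 + 4.55539e-05] = 0.00148050.
So far: 0.0110468.
Correction k=1: B_{2}/2! · (f^{(1)}(28) − f^{(1)}(7)) = 1/12 · (-4.88078e-06 − (-0.00124948)) = 0.000103717.
After k=1: 0.0111505.
Correction k=2: B_{4}/4! · (f^{(3)}(28) − f^{(3)}(7)) = −1/720 · (-1.24510e-07 − (-0.000509992)) = -7.08149e-07.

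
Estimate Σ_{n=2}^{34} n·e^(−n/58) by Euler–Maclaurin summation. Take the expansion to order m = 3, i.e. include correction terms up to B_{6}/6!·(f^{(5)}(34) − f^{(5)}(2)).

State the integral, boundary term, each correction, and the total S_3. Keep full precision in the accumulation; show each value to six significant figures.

Integral: ∫_2^34 x·e^(−x/58) dx = 392.914.
Boundary: ½(f(2) + f(34)) = ½(1.93221 + 18.9188) = 10.4255.
Running total after boundary: 403.340.
k=1: B_{2}/(2)! × [f^{(1)}(34) − f^{(1)}(2)] = 1/12 × (0.230249 − 0.932791) = -0.0585452.
Running total after k=1: 403.281.
k=2: B_{4}/(4)! × [f^{(3)}(34) − f^{(3)}(2)] = −1/720 × (0.000399262 − 0.000851665) = 6.28338e-07.
Running total after k=2: 403.281.
k=3: B_{6}/(6)! × [f^{(5)}(34) − f^{(5)}(2)] = 1/30240 × (2.17027e-07 − 4.23913e-07) = -6.84148e-12.

S_3 ≈ 403.281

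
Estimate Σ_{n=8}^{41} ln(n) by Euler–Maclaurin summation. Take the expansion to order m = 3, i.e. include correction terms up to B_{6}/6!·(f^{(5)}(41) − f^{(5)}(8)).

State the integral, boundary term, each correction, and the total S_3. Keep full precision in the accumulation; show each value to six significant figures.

∫_8^41 ln(x) dx evaluates to 102.621.
½[f(8) + f(41)] = ½[2.07944 + 3.71357] = 2.89651.
So far: 105.517.
Order-1 term: 1/12 · (0.0243902 − 0.125000) = -0.00838415.
Partial sum through k=1: 105.509.
Order-2 term: −1/720 · (2.90187e-05 − 0.00390625) = 5.38504e-06.
Partial sum through k=2: 105.509.
Order-3 term: 1/30240 · (2.07153e-07 − 0.000732422) = -2.42134e-08.

S_3 ≈ 105.509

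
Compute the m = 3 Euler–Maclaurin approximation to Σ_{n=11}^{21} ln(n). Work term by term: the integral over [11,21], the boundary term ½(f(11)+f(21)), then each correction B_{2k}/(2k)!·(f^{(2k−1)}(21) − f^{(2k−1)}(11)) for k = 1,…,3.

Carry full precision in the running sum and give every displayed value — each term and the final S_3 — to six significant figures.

The integral term ∫_11^21 ln(x) dx = 27.5581.
½[f(11) + f(21)] = ½[2.39790 + 3.04452] = 2.72121.
So far: 30.2793.
Order-1 term: 1/12 · (0.0476190 − 0.0909091) = -0.00360750.
Running total after k=1: 30.2757.
Order-2 term: −1/720 · (0.000215959 − 0.00150263) = 1.78704e-06.
Running total after k=2: 30.2757.
Order-3 term: 1/30240 · (5.87645e-06 − 0.000149021) = -4.73362e-09.

S_3 ≈ 30.2757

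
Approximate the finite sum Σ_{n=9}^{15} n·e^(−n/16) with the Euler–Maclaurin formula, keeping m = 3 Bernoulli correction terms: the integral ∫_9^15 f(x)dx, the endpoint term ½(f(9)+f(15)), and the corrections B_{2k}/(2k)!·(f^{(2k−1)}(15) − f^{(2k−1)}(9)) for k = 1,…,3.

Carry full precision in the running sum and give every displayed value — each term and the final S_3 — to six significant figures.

S_3 ≈ 39.1591

Integral: ∫_9^15 x·e^(−x/16) dx = 33.6767.
Endpoint term: (f(9) + f(15))/2 = (5.12805 + 5.87408)/2 = 5.50106.
Integral + boundary = 39.1778.
k=1: B_{2}/(2)! × [f^{(1)}(15) − f^{(1)}(9)] = 1/12 × (0.0244754 − 0.249280) = -0.0187337.
Partial sum through k=1: 39.1591.
k=2: B_{4}/(4)! × [f^{(3)}(15) − f^{(3)}(9)] = −1/720 × (0.00315503 − 0.00542518) = 3.15299e-06.
Partial sum through k=2: 39.1591.
k=3: B_{6}/(6)! × [f^{(5)}(15) − f^{(5)}(9)] = 1/30240 × (2.42752e-05 − 3.85805e-05) = -4.73060e-10.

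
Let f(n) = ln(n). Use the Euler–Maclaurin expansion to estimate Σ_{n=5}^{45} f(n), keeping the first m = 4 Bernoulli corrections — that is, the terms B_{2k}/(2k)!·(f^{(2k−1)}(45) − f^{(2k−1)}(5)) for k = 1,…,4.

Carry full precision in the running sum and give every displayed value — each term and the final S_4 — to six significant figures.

S_4 ≈ 125.946

∫_5^45 ln(x) dx evaluates to 123.253.
Endpoint term: (f(5) + f(45))/2 = (1.60944 + 3.80666)/2 = 2.70805.
So far: 125.961.
Correction k=1: B_{2}/2! · (f^{(1)}(45) − f^{(1)}(5)) = 1/12 · (0.0222222 − 0.200000) = -0.0148148.
Partial sum through k=1: 125.946.
Correction k=2: B_{4}/4! · (f^{(3)}(45) − f^{(3)}(5)) = −1/720 · (2.19479e-05 − 0.0160000) = 2.21917e-05.
Partial sum through k=2: 125.946.
Correction k=3: B_{6}/6! · (f^{(5)}(45) − f^{(5)}(5)) = 1/30240 · (1.30061e-07 − 0.00768000) = -2.53964e-07.
Partial sum through k=3: 125.946.
Correction k=4: B_{8}/8! · (f^{(7)}(45) − f^{(7)}(5)) = −1/1209600 · (1.92684e-09 − 0.00921600) = 7.61905e-09.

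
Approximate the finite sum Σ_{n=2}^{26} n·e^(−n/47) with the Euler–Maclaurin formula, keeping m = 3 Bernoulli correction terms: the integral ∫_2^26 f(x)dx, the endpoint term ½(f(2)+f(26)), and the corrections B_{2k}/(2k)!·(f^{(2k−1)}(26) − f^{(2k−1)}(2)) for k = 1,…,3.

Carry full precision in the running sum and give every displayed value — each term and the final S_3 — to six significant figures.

∫_2^26 x·e^(−x/47) dx evaluates to 233.849.
Boundary: ½(f(2) + f(26)) = ½(1.91668 + 14.9529) = 8.43479.
So far: 242.283.
Order-1 term: 1/12 · (0.256965 − 0.917559) = -0.0550495.
Partial sum through k=1: 242.228.
Order-2 term: −1/720 · (0.000637025 − 0.00128304) = 8.97245e-07.
Partial sum through k=2: 242.228.
Order-3 term: 1/30240 · (5.24094e-07 − 9.73612e-07) = -1.48650e-11.

S_3 ≈ 242.228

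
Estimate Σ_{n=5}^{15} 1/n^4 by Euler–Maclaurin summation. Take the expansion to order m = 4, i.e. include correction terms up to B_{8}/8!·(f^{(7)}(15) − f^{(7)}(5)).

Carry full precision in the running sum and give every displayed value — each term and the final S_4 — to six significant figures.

S_4 ≈ 0.00348198

Integral: ∫_5^15 1/x^4 dx = 0.00256790.
½[f(5) + f(15)] = ½[0.00160000 + 1.97531e-05] = 0.000809877.
Running total after boundary: 0.00337778.
Order-1 term: 1/12 · (-5.26749e-06 − (-0.00128000)) = 0.000106228.
Partial sum through k=1: 0.00348401.
Order-2 term: −1/720 · (-7.02332e-07 − (-0.00153600)) = -2.13236e-06.
Partial sum through k=2: 0.00348187.
Order-3 term: 1/30240 · (-1.74803e-07 − (-0.00344064)) = 1.13772e-07.
Partial sum through k=3: 0.00348199.
Order-4 term: −1/1209600 · (-6.99210e-08 − (-0.0123863)) = -1.02399e-08.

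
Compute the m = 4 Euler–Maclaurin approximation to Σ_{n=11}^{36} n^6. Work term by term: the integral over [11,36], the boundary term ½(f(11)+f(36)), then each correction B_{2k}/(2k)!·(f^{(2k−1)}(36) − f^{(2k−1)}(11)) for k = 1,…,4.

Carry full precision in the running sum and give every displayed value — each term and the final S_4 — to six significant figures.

∫_11^36 x^6 dx evaluates to 1.11921e+10.
Boundary: ½(f(11) + f(36)) = ½(1.77156e+06 + 2.17678e+09) = 1.08928e+09.
So far: 1.22814e+10.
Correction k=1: B_{2}/2! · (f^{(1)}(36) − f^{(1)}(11)) = 1/12 · (3.62797e+08 − 966306) = 3.01526e+07.
Partial sum through k=1: 1.23115e+10.
Correction k=2: B_{4}/4! · (f^{(3)}(36) − f^{(3)}(11)) = −1/720 · (5.59872e+06 − 159720) = -7554.17.
Partial sum through k=2: 1.23115e+10.
Correction k=3: B_{6}/6! · (f^{(5)}(36) − f^{(5)}(11)) = 1/30240 · (25920.0 − 7920.00) = 0.595238.
Partial sum through k=3: 1.23115e+10.
Correction k=4: B_{8}/8! · (f^{(7)}(36) − f^{(7)}(11)) = −1/1209600 · (0.00000 − 0.00000) = 0.00000.

S_4 ≈ 1.23115e+10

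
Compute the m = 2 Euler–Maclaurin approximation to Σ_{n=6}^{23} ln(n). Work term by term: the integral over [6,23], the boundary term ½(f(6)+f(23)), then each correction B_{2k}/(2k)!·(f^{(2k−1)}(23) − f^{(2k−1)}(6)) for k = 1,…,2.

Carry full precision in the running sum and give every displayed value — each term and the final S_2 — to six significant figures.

S_2 ≈ 46.8192

∫_6^23 ln(x) dx evaluates to 44.3658.
Endpoint term: (f(6) + f(23))/2 = (1.79176 + 3.13549)/2 = 2.46363.
So far: 46.8294.
k=1: B_{2}/(2)! × [f^{(1)}(23) − f^{(1)}(6)] = 1/12 × (0.0434783 − 0.166667) = -0.0102657.
Partial sum through k=1: 46.8192.
k=2: B_{4}/(4)! × [f^{(3)}(23) − f^{(3)}(6)] = −1/720 × (0.000164379 − 0.00925926) = 1.26318e-05.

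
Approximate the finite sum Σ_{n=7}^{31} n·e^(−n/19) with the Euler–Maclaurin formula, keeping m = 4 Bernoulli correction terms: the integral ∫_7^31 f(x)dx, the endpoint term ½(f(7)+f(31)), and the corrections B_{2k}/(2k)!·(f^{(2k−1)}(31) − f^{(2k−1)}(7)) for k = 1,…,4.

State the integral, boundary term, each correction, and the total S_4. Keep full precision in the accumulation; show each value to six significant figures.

S_4 ≈ 161.329

Integral: ∫_7^31 x·e^(−x/19) dx = 155.923.
Boundary: ½(f(7) + f(31)) = ½(4.84278 + 6.06423) = 5.45351.
Integral + boundary = 161.376.
Correction k=1: B_{2}/2! · (f^{(1)}(31) − f^{(1)}(7)) = 1/12 · (-0.123550 − 0.436943) = -0.0467077.
Partial sum through k=1: 161.329.
Correction k=2: B_{4}/4! · (f^{(3)}(31) − f^{(3)}(7)) = −1/720 · (0.000741527 − 0.00504320) = 5.97454e-06.
Partial sum through k=2: 161.329.
Correction k=3: B_{6}/6! · (f^{(5)}(31) − f^{(5)}(7)) = 1/30240 · (5.05622e-06 − 2.45873e-05) = -6.45870e-10.
Partial sum through k=3: 161.329.
Correction k=4: B_{8}/8! · (f^{(7)}(31) − f^{(7)}(7)) = −1/1209600 · (2.23223e-08 − 9.75196e-08) = 6.21671e-14.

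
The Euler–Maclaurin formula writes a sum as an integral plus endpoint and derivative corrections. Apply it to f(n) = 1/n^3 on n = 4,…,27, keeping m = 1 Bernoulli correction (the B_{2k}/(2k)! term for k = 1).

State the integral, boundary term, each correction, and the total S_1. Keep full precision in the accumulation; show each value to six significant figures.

∫_4^27 1/x^3 dx evaluates to 0.0305641.
½[f(4) + f(27)] = ½[0.0156250 + 5.08053e-05] = 0.00783790.
Integral + boundary = 0.0384020.
k=1: B_{2}/(2)! × [f^{(1)}(27) − f^{(1)}(4)] = 1/12 × (-5.64503e-06 − (-0.0117188)) = 0.000976092.

S_1 ≈ 0.0393781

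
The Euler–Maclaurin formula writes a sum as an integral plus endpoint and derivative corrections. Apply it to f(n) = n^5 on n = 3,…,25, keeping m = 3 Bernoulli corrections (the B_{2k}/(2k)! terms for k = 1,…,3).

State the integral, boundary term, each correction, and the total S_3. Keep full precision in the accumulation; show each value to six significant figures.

∫_3^25 x^5 dx evaluates to 4.06900e+07.
Boundary: ½(f(3) + f(25)) = ½(243.000 + 9.76562e+06) = 4.88293e+06.
Running total after boundary: 4.55729e+07.
Correction k=1: B_{2}/2! · (f^{(1)}(25) − f^{(1)}(3)) = 1/12 · (1.95312e+06 − 405.000) = 162727.
Running total after k=1: 4.57356e+07.
Correction k=2: B_{4}/4! · (f^{(3)}(25) − f^{(3)}(3)) = −1/720 · (37500.0 − 540.000) = -51.3333.
Running total after k=2: 4.57356e+07.
Correction k=3: B_{6}/6! · (f^{(5)}(25) − f^{(5)}(3)) = 1/30240 · (120.000 − 120.000) = 0.00000.

S_3 ≈ 4.57356e+07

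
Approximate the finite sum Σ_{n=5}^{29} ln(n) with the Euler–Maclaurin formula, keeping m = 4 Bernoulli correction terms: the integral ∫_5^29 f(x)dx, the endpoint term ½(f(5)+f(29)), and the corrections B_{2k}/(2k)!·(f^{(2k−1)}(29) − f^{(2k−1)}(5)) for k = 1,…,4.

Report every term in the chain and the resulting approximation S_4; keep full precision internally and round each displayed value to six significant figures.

S_4 ≈ 68.0790

∫_5^29 ln(x) dx evaluates to 65.6044.
Boundary: ½(f(5) + f(29)) = ½(1.60944 + 3.36730) = 2.48837.
So far: 68.0928.
k=1: B_{2}/(2)! × [f^{(1)}(29) − f^{(1)}(5)] = 1/12 × (0.0344828 − 0.200000) = -0.0137931.
After k=1: 68.0790.
k=2: B_{4}/(4)! × [f^{(3)}(29) − f^{(3)}(5)] = −1/720 × (8.20042e-05 − 0.0160000) = 2.21083e-05.
After k=2: 68.0790.
k=3: B_{6}/(6)! × [f^{(5)}(29) − f^{(5)}(5)] = 1/30240 × (1.17010e-06 − 0.00768000) = -2.53930e-07.
After k=3: 68.0790.
k=4: B_{8}/(8)! × [f^{(7)}(29) − f^{(7)}(5)] = −1/1209600 × (4.17394e-08 − 0.00921600) = 7.61901e-09.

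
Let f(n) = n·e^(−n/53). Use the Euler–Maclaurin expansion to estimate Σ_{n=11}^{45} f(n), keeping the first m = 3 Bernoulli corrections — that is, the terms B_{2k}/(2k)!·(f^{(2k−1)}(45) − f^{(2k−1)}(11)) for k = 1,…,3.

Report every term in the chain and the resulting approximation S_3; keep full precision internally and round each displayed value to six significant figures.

The integral term ∫_11^45 x·e^(−x/53) dx = 534.166.
½[f(11) + f(45)] = ½[8.93832 + 19.2518] = 14.0951.
So far: 548.261.
Correction k=1: B_{2}/2! · (f^{(1)}(45) − f^{(1)}(11)) = 1/12 · (0.0645764 − 0.643927) = -0.0482792.
Running total after k=1: 548.212.
Correction k=2: B_{4}/4! · (f^{(3)}(45) − f^{(3)}(11)) = −1/720 · (0.000327595 − 0.000807788) = 6.66936e-07.
Running total after k=2: 548.212.
Correction k=3: B_{6}/6! · (f^{(5)}(45) − f^{(5)}(11)) = 1/30240 · (2.25062e-07 − 4.93535e-07) = -8.87806e-12.

S_3 ≈ 548.212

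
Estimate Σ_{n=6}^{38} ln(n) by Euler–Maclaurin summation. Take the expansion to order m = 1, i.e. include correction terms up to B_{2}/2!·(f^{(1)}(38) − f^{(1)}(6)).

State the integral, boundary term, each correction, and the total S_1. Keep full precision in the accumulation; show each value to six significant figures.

∫_6^38 ln(x) dx evaluates to 95.4777.
Endpoint term: (f(6) + f(38))/2 = (1.79176 + 3.63759)/2 = 2.71467.
So far: 98.1924.
k=1: B_{2}/(2)! × [f^{(1)}(38) − f^{(1)}(6)] = 1/12 × (0.0263158 − 0.166667) = -0.0116959.

S_1 ≈ 98.1807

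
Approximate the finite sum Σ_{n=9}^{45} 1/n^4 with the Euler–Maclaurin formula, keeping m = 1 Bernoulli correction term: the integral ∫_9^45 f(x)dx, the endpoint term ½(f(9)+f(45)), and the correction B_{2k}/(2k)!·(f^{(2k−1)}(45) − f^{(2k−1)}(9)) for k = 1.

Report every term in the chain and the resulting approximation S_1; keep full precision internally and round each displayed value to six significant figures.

S_1 ≈ 0.000535562

The integral term ∫_9^45 1/x^4 dx = 0.000453589.
Endpoint term: (f(9) + f(45))/2 = (0.000152416 + 2.43865e-07)/2 = 7.63298e-05.
Running total after boundary: 0.000529919.
Correction k=1: B_{2}/2! · (f^{(1)}(45) − f^{(1)}(9)) = 1/12 · (-2.16769e-08 − (-6.77404e-05)) = 5.64322e-06.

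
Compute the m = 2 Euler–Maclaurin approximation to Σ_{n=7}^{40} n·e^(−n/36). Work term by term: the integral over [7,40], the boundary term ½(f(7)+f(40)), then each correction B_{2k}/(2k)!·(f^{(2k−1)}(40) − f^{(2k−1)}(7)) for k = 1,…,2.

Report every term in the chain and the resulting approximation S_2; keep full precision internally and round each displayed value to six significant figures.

S_2 ≈ 383.191

Integral: ∫_7^40 x·e^(−x/36) dx = 373.784.
Endpoint term: (f(7) + f(40))/2 = (5.76304 + 13.1677)/2 = 9.46538.
So far: 383.249.
Order-1 term: 1/12 · (-0.0365770 − 0.663207) = -0.0583154.
Partial sum through k=1: 383.191.
Order-2 term: −1/720 · (0.000479791 − 0.00178225) = 1.80897e-06.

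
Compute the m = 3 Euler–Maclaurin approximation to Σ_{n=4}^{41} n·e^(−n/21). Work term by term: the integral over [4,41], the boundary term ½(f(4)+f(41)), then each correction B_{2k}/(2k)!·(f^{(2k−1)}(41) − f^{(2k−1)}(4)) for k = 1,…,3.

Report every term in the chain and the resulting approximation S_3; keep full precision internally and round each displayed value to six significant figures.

S_3 ≈ 253.642

Integral: ∫_4^41 x·e^(−x/21) dx = 249.147.
Boundary: ½(f(4) + f(41)) = ½(3.30626 + 5.81936) = 4.56281.
Integral + boundary = 253.709.
Order-1 term: 1/12 · (-0.135177 − 0.669124) = -0.0670251.
Partial sum through k=1: 253.642.
Order-2 term: −1/720 · (0.000337176 − 0.00526588) = 6.84543e-06.
Partial sum through k=2: 253.642.
Order-3 term: 1/30240 · (2.22421e-06 − 2.04410e-05) = -6.02407e-10.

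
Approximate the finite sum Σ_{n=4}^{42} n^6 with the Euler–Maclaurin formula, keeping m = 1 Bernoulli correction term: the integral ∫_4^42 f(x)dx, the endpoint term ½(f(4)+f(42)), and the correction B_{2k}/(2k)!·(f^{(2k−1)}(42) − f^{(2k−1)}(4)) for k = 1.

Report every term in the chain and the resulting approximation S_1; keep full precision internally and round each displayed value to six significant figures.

∫_4^42 x^6 dx evaluates to 3.29342e+10.
½[f(4) + f(42)] = ½[4096.00 + 5.48903e+09] = 2.74452e+09.
Integral + boundary = 3.56787e+10.
Order-1 term: 1/12 · (7.84147e+08 − 6144.00) = 6.53451e+07.

S_1 ≈ 3.57441e+10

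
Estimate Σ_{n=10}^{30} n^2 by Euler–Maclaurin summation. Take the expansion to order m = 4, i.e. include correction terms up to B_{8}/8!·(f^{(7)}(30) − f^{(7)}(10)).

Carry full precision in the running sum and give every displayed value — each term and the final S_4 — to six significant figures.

S_4 ≈ 9170.00

Integral: ∫_10^30 x^2 dx = 8666.67.
½[f(10) + f(30)] = ½[100.000 + 900.000] = 500.000.
Integral + boundary = 9166.67.
Order-1 term: 1/12 · (60.0000 − 20.0000) = 3.33333.
Running total after k=1: 9170.00.
Order-2 term: −1/720 · (0.00000 − 0.00000) = 0.00000.
Running total after k=2: 9170.00.
Order-3 term: 1/30240 · (0.00000 − 0.00000) = 0.00000.
Running total after k=3: 9170.00.
Order-4 term: −1/1209600 · (0.00000 − 0.00000) = 0.00000.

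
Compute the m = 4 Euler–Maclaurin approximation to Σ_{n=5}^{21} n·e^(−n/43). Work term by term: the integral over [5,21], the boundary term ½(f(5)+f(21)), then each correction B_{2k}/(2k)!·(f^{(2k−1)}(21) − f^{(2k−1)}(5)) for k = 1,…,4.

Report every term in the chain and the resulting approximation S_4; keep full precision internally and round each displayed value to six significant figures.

S_4 ≈ 157.363

The integral term ∫_5^21 x·e^(−x/43) dx = 148.733.
Boundary: ½(f(5) + f(21)) = ½(4.45113 + 12.8861) = 8.66862.
Integral + boundary = 157.402.
Correction k=1: B_{2}/2! · (f^{(1)}(21) − f^{(1)}(5)) = 1/12 · (0.313947 − 0.786712) = -0.0393970.
Running total after k=1: 157.363.
Correction k=2: B_{4}/4! · (f^{(3)}(21) − f^{(3)}(5)) = −1/720 · (0.000833530 − 0.00138841) = 7.70664e-07.
Running total after k=2: 157.363.
Correction k=3: B_{6}/6! · (f^{(5)}(21) − f^{(5)}(5)) = 1/30240 · (8.09771e-07 − 1.27168e-06) = -1.52748e-11.
Running total after k=3: 157.363.
Correction k=4: B_{8}/8! · (f^{(7)}(21) − f^{(7)}(5)) = −1/1209600 · (6.32094e-10 − 9.69423e-10) = 2.78876e-16.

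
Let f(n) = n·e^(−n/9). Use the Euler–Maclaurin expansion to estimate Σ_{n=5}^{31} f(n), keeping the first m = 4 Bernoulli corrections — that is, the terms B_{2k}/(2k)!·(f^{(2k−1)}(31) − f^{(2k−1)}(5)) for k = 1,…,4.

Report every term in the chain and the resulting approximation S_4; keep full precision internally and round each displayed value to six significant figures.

S_4 ≈ 62.7023

∫_5^31 x·e^(−x/9) dx evaluates to 60.8008.
Endpoint term: (f(5) + f(31))/2 = (2.86877 + 0.989597)/2 = 1.92918.
So far: 62.7300.
Correction k=1: B_{2}/2! · (f^{(1)}(31) − f^{(1)}(5)) = 1/12 · (-0.0780328 − 0.255002) = -0.0277529.
Running total after k=1: 62.7023.
Correction k=2: B_{4}/4! · (f^{(3)}(31) − f^{(3)}(5)) = −1/720 · (-0.000175158 − 0.0173149) = 2.42918e-05.
Running total after k=2: 62.7023.
Correction k=3: B_{6}/6! · (f^{(5)}(31) − f^{(5)}(5)) = 1/30240 · (7.56854e-06 − 0.000388663) = -1.26023e-08.
Running total after k=3: 62.7023.
Correction k=4: B_{8}/8! · (f^{(7)}(31) − f^{(7)}(5)) = −1/1209600 · (2.13574e-07 − 6.95754e-06) = 5.57537e-12.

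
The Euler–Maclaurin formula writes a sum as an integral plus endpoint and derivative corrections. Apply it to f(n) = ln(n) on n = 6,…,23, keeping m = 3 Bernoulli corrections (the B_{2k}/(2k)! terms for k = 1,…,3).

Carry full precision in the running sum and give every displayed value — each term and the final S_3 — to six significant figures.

S_3 ≈ 46.8192

Integral: ∫_6^23 ln(x) dx = 44.3658.
½[f(6) + f(23)] = ½[1.79176 + 3.13549] = 2.46363.
Integral + boundary = 46.8294.
k=1: B_{2}/(2)! × [f^{(1)}(23) − f^{(1)}(6)] = 1/12 × (0.0434783 − 0.166667) = -0.0102657.
After k=1: 46.8192.
k=2: B_{4}/(4)! × [f^{(3)}(23) − f^{(3)}(6)] = −1/720 × (0.000164379 − 0.00925926) = 1.26318e-05.
After k=2: 46.8192.
k=3: B_{6}/(6)! × [f^{(5)}(23) − f^{(5)}(6)] = 1/30240 × (3.72883e-06 − 0.00308642) = -1.01941e-07.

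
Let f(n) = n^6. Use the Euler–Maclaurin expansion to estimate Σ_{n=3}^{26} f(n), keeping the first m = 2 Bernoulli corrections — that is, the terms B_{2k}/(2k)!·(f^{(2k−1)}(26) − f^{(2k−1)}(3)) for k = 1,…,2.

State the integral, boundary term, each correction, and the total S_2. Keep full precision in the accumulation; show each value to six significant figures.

Integral: ∫_3^26 x^6 dx = 1.14740e+09.
½[f(3) + f(26)] = ½[729.000 + 3.08916e+08] = 1.54458e+08.
Integral + boundary = 1.30186e+09.
Correction k=1: B_{2}/2! · (f^{(1)}(26) − f^{(1)}(3)) = 1/12 · (7.12883e+07 − 1458.00) = 5.94057e+06.
After k=1: 1.30780e+09.
Correction k=2: B_{4}/4! · (f^{(3)}(26) − f^{(3)}(3)) = −1/720 · (2.10912e+06 − 3240.00) = -2924.83.

S_2 ≈ 1.30780e+09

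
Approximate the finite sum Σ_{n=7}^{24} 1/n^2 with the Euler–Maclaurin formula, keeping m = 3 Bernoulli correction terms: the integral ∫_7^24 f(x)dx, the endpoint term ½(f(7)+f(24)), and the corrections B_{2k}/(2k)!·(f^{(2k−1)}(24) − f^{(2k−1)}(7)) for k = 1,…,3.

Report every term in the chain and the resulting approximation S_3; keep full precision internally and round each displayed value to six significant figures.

S_3 ≈ 0.112735

Integral: ∫_7^24 1/x^2 dx = 0.101190.
Boundary: ½(f(7) + f(24)) = ½(0.0204082 + 0.00173611) = 0.0110721.
So far: 0.112263.
k=1: B_{2}/(2)! × [f^{(1)}(24) − f^{(1)}(7)] = 1/12 × (-0.000144676 − (-0.00583090)) = 0.000473852.
After k=1: 0.112736.
k=2: B_{4}/(4)! × [f^{(3)}(24) − f^{(3)}(7)] = −1/720 × (-3.01408e-06 − (-0.00142798)) = -1.97911e-06.
After k=2: 0.112734.
k=3: B_{6}/(6)! × [f^{(5)}(24) − f^{(5)}(7)] = 1/30240 × (-1.56983e-07 − (-0.000874271)) = 2.89059e-08.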